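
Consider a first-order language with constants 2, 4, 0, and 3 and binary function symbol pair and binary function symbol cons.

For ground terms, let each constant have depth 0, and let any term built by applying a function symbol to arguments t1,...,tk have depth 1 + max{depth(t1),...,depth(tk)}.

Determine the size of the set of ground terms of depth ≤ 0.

Let N_k = |{terms of depth ≤ k}|. Then N_0 = 4 and N_k = 4 + N_{k-1}^2 + N_{k-1}^2 for k ≥ 1 (one summand per function symbol, arity giving the exponent).
N_0 = 4

4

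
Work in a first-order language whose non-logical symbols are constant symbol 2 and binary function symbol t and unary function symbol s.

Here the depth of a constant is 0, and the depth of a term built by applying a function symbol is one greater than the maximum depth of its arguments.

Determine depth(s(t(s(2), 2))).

depth(s(2)) = 1 + depth(2) = 1 + 0 = 1
depth(t(s(2), 2)) = 1 + max(1, 0) = 2
depth(s(t(s(2), 2))) = 1 + depth(t(s(2), 2)) = 1 + 2 = 3

3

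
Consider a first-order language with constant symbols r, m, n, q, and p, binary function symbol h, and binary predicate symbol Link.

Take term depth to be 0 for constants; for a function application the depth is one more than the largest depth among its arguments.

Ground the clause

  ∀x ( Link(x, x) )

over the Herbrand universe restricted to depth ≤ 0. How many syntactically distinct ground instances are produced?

Ground terms of depth ≤ 0:
  If N_k denotes the number of depth-≤k ground terms, the 5 constants give N_0 = 5, and each function symbol of arity r contributes N_{k-1}^r new terms at level k: N_k = 5 + N_{k-1}^2.
  N_0 = 5
  Explicitly: r, m, n, q, p.
So there are 5 ground terms available for substitution.
There is 1 variable to instantiate (x),  occurring in at least one literal, so different choices give different ground instances.
Number of ground instances = 5.

5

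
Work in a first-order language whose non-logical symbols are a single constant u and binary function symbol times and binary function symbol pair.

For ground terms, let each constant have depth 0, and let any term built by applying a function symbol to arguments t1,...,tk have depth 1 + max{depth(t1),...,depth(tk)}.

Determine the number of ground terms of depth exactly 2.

16

Write N_k for the number of ground terms of depth ≤ k. A term of depth ≤ k is either a constant or a function symbol applied to arguments of depth ≤ k−1, so N_k = 1 + N_{k-1}^2 + N_{k-1}^2.
N_0 = 1
N_1 = 1 + 1^2 + 1^2 = 3
N_2 = 1 + 3^2 + 3^2 = 19
Terms of depth exactly 2: N_2 − N_1 = 19 − 3 = 16.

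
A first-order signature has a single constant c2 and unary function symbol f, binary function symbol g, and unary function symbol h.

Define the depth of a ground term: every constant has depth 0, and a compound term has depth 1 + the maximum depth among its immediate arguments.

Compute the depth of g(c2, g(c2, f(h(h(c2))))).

depth(h(c2)) = 1 + depth(c2) = 1 + 0 = 1
depth(h(h(c2))) = 1 + depth(h(c2)) = 1 + 1 = 2
depth(f(h(h(c2)))) = 1 + depth(h(h(c2))) = 1 + 2 = 3
depth(g(c2, f(h(h(c2))))) = 1 + max(0, 3) = 4
depth(g(c2, g(c2, f(h(h(c2)))))) = 1 + max(0, 4) = 5

5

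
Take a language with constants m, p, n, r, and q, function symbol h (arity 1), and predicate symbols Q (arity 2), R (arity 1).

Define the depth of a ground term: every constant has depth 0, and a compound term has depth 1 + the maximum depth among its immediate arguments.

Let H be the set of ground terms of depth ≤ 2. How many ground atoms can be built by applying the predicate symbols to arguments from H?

First count ground terms of depth ≤ 2.
Let N_k = |{terms of depth ≤ k}|. Then N_0 = 5 and N_k = 5 + N_{k-1} for k ≥ 1 (one summand per function symbol, arity giving the exponent).
N_0 = 5
N_1 = 5 + 5 = 10
N_2 = 5 + 10 = 15
So |H| = 15.
Each predicate of arity r yields |H|^r ground atoms (one per choice of an r-tuple from H):
  Q: 15^2 = 225;  R: 15
Total ground atoms: 225 + 15 = 240.

240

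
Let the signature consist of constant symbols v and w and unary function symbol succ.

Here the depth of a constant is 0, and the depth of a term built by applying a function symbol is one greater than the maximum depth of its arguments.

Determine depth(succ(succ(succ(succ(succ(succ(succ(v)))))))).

depth(succ(v)) = 1 + depth(v) = 1 + 0 = 1
depth(succ(succ(v))) = 1 + depth(succ(v)) = 1 + 1 = 2
depth(succ(succ(succ(v)))) = 1 + depth(succ(succ(v))) = 1 + 2 = 3
depth(succ(succ(succ(succ(v))))) = 1 + depth(succ(succ(succ(v)))) = 1 + 3 = 4
depth(succ(succ(succ(succ(succ(v)))))) = 1 + depth(succ(succ(succ(succ(v))))) = 1 + 4 = 5
depth(succ(succ(succ(succ(succ(succ(v))))))) = 1 + depth(succ(succ(succ(succ(succ(v)))))) = 1 + 5 = 6
depth(succ(succ(succ(succ(succ(succ(succ(v)))))))) = 1 + depth(succ(succ(succ(succ(succ(succ(v))))))) = 1 + 6 = 7

7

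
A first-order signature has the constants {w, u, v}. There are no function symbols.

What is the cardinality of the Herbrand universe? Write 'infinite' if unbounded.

3

There are no function symbols, so every ground term is one of the 3 constants.
The Herbrand universe is {w, u, v}, which is finite with 3 elements.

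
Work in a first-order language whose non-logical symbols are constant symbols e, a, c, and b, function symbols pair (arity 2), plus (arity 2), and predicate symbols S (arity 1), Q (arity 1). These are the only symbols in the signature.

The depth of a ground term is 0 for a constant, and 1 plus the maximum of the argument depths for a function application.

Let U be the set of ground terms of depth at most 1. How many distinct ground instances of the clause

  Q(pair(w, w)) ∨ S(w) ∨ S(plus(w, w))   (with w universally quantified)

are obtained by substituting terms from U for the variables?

36

Ground terms of depth ≤ 1:
  Write N_k for the number of ground terms of depth ≤ k. A term of depth ≤ k is either a constant or a function symbol applied to arguments of depth ≤ k−1, so N_k = 4 + N_{k-1}^2 + N_{k-1}^2.
  N_0 = 4
  N_1 = 4 + 4^2 + 4^2 = 36
So there are 36 ground terms available for substitution.
The body mentions the single quantified variable w; since ground terms form a free algebra, no two substitutions collapse to the same formula.
Number of ground instances = 36.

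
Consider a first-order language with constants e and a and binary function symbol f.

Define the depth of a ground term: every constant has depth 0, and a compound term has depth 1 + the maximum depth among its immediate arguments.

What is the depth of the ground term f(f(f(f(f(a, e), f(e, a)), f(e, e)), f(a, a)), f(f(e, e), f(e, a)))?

depth(f(a, e)) = 1 + max(0, 0) = 1
depth(f(e, a)) = 1 + max(0, 0) = 1
depth(f(f(a, e), f(e, a))) = 1 + max(1, 1) = 2
depth(f(e, e)) = 1 + max(0, 0) = 1
depth(f(f(f(a, e), f(e, a)), f(e, e))) = 1 + max(2, 1) = 3
depth(f(a, a)) = 1 + max(0, 0) = 1
depth(f(f(f(f(a, e), f(e, a)), f(e, e)), f(a, a))) = 1 + max(3, 1) = 4
depth(f(f(e, e), f(e, a))) = 1 + max(1, 1) = 2
depth(f(f(f(f(f(a, e), f(e, a)), f(e, e)), f(a, a)), f(f(e, e), f(e, a)))) = 1 + max(4, 2) = 5

5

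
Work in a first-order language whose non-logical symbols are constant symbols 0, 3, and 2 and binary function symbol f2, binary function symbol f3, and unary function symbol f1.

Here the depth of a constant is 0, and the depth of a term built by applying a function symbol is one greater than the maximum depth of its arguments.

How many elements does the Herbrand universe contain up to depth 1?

Count level by level. With function symbols f2/2, f3/2, f1/1, the terms of depth ≤ k are the 3 constants together with each function applied to depth-≤(k−1) tuples, so N_k = 3 + N_{k-1}^2 + N_{k-1}^2 + N_{k-1}.
N_0 = 3
N_1 = 3 + 3^2 + 3^2 + 3 = 24

24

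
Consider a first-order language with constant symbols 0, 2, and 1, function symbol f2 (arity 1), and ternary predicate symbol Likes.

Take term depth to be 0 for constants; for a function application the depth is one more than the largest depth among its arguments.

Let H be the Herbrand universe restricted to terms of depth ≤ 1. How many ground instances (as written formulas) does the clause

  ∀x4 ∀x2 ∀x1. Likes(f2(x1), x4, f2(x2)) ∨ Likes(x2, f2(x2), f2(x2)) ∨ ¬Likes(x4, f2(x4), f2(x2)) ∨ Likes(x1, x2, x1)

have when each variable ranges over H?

216

Ground terms of depth ≤ 1:
  Let N_k count ground terms of depth at most k. Each non-constant term of depth ≤ k is some function symbol applied to depth-≤(k−1) arguments, giving N_k = 3 + N_{k-1}.
  N_0 = 3
  N_1 = 3 + 3 = 6
  Explicitly: 0, 2, 1, f2(0), f2(2), f2(1).
So there are 6 ground terms available for substitution.
There are 3 variables to instantiate (x4, x2, x1), each occurring in at least one literal, so different choices give different ground instances.
Number of ground instances = 6^3 = 216.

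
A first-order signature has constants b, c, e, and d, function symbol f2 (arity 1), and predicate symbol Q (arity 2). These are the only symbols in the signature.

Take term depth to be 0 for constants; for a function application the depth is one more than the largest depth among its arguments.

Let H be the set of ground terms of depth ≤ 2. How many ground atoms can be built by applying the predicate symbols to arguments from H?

First count ground terms of depth ≤ 2.
Count level by level. With function symbols f2/1, the terms of depth ≤ k are the 4 constants together with each function applied to depth-≤(k−1) tuples, so N_k = 4 + N_{k-1}.
N_0 = 4
N_1 = 4 + 4 = 8
N_2 = 4 + 8 = 12
Explicitly: b, c, e, d, f2(b), f2(c), f2(e), f2(d), f2(f2(b)), f2(f2(c)), f2(f2(e)), f2(f2(d)).
So |H| = 12.
Ground atoms are formed by filling each argument slot of a predicate with a term from H, so an r-ary predicate gives |H|^r atoms:
  Q: 12^2 = 144
Total ground atoms: 144.

144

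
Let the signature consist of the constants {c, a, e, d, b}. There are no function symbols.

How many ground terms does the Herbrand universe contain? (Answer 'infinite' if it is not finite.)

5

There are no function symbols, so every ground term is one of the 5 constants.
The Herbrand universe is {c, a, e, d, b}, which is finite with 5 elements.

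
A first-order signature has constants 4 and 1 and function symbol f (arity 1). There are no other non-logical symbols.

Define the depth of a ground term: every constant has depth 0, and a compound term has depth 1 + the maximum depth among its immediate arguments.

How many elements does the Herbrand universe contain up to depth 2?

Let N_k count ground terms of depth at most k. Each non-constant term of depth ≤ k is some function symbol applied to depth-≤(k−1) arguments, giving N_k = 2 + N_{k-1}.
N_0 = 2
N_1 = 2 + 2 = 4
N_2 = 2 + 4 = 6

6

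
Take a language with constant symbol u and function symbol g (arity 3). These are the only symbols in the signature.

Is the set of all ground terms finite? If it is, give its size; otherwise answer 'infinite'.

infinite

The signature has at least one function symbol (g, arity 3) and at least one constant (u).
Iterating g gives infinitely many distinct ground terms: u, g(u, u, u), g(g(u, u, u), g(u, u, u), g(u, u, u)), ...
So the Herbrand universe is infinite.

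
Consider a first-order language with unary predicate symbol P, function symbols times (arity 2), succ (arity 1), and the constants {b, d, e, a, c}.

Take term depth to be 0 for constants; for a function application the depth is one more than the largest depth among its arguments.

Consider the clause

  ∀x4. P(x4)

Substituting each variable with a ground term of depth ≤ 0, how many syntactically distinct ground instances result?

Ground terms of depth ≤ 0:
  Let N_k count ground terms of depth at most k. Each non-constant term of depth ≤ k is some function symbol applied to depth-≤(k−1) arguments, giving N_k = 5 + N_{k-1}^2 + N_{k-1}.
  N_0 = 5
So there are 5 ground terms available for substitution.
The clause has 1 distinct variable (x4), which appears in the body. In the free term algebra distinct substitutions yield syntactically distinct ground instances.
Number of ground instances = 5.

5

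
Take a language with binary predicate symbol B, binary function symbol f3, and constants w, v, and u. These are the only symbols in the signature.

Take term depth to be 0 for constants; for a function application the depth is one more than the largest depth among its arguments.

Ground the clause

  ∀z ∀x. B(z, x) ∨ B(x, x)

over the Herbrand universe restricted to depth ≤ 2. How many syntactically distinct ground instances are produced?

21609

Ground terms of depth ≤ 2:
  If N_k denotes the number of depth-≤k ground terms, the 3 constants give N_0 = 3, and each function symbol of arity r contributes N_{k-1}^r new terms at level k: N_k = 3 + N_{k-1}^2.
  N_0 = 3
  N_1 = 3 + 3^2 = 12
  N_2 = 3 + 12^2 = 147
So there are 147 ground terms available for substitution.
The body mentions every one of the 2 quantified variables; since ground terms form a free algebra, no two substitutions collapse to the same formula.
Number of ground instances = 147^2 = 21609.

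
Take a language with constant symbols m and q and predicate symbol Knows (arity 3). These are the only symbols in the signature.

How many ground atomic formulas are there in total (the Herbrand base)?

8

With no function symbols, the Herbrand universe is just the 2 constants.
Ground atoms per predicate: Knows: 2^3 = 8.
Herbrand base size = 8 = 8.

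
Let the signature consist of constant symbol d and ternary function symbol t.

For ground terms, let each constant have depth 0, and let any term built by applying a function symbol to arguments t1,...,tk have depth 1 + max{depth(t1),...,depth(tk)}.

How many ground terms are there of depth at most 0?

1

Let N_k = |{terms of depth ≤ k}|. Then N_0 = 1 and N_k = 1 + N_{k-1}^3 for k ≥ 1 (one summand per function symbol, arity giving the exponent).
N_0 = 1
Explicitly: d.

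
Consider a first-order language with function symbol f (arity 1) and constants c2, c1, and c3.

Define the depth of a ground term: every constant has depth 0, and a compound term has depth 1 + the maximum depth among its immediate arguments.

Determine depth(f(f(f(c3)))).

3

depth(f(c3)) = 1 + depth(c3) = 1 + 0 = 1
depth(f(f(c3))) = 1 + depth(f(c3)) = 1 + 1 = 2
depth(f(f(f(c3)))) = 1 + depth(f(f(c3))) = 1 + 2 = 3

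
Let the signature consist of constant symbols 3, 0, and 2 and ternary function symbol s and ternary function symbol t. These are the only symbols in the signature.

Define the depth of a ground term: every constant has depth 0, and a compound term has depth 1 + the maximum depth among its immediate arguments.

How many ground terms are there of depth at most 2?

If N_k denotes the number of depth-≤k ground terms, the 3 constants give N_0 = 3, and each function symbol of arity r contributes N_{k-1}^r new terms at level k: N_k = 3 + N_{k-1}^3 + N_{k-1}^3.
N_0 = 3
N_1 = 3 + 3^3 + 3^3 = 57
N_2 = 3 + 57^3 + 57^3 = 370389

370389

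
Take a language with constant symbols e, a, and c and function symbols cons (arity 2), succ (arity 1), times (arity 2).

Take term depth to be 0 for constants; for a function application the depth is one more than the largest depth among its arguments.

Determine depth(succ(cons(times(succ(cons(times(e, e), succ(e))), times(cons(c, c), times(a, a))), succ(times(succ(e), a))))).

depth(times(e, e)) = 1 + max(0, 0) = 1
depth(succ(e)) = 1 + depth(e) = 1 + 0 = 1
depth(cons(times(e, e), succ(e))) = 1 + max(1, 1) = 2
depth(succ(cons(times(e, e), succ(e)))) = 1 + depth(cons(times(e, e), succ(e))) = 1 + 2 = 3
depth(cons(c, c)) = 1 + max(0, 0) = 1
depth(times(a, a)) = 1 + max(0, 0) = 1
depth(times(cons(c, c), times(a, a))) = 1 + max(1, 1) = 2
depth(times(succ(cons(times(e, e), succ(e))), times(cons(c, c), times(a, a)))) = 1 + max(3, 2) = 4
depth(times(succ(e), a)) = 1 + max(1, 0) = 2
depth(succ(times(succ(e), a))) = 1 + depth(times(succ(e), a)) = 1 + 2 = 3
depth(cons(times(succ(cons(times(e, e), succ(e))), times(cons(c, c), times(a, a))), succ(times(succ(e), a)))) = 1 + max(4, 3) = 5
depth(succ(cons(times(succ(cons(times(e, e), succ(e))), times(cons(c, c), times(a, a))), succ(times(succ(e), a))))) = 1 + depth(cons(times(succ(cons(times(e, e), succ(e))), times(cons(c, c), times(a, a))), succ(times(succ(e), a)))) = 1 + 5 = 6

6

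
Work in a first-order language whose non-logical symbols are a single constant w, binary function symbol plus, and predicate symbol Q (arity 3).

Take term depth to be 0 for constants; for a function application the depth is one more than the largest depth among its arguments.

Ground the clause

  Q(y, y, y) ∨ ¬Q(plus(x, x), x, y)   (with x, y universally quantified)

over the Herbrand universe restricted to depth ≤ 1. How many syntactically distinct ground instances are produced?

4

Ground terms of depth ≤ 1:
  If N_k denotes the number of depth-≤k ground terms, the 1 constant gives N_0 = 1, and each function symbol of arity r contributes N_{k-1}^r new terms at level k: N_k = 1 + N_{k-1}^2.
  N_0 = 1
  N_1 = 1 + 1^2 = 2
  Explicitly: w, plus(w, w).
So there are 2 ground terms available for substitution.
The body mentions every one of the 2 quantified variables; since ground terms form a free algebra, no two substitutions collapse to the same formula.
Number of ground instances = 2^2 = 4.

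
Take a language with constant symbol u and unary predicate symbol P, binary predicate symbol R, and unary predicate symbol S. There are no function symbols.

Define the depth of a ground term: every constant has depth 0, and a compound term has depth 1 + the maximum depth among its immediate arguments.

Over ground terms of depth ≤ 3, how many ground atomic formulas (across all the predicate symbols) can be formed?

3

First count ground terms of depth ≤ 3.
With no function symbols every ground term is a constant, so there is exactly 1 ground term at every depth bound.
N_0 = 1
N_1 = 1
N_2 = 1
N_3 = 1
So |H| = 1.
For each predicate symbol, the number of ground atoms is |H| raised to its arity; summing:
  P: 1;  R: 1^2 = 1;  S: 1
Total ground atoms: 1 + 1 + 1 = 3.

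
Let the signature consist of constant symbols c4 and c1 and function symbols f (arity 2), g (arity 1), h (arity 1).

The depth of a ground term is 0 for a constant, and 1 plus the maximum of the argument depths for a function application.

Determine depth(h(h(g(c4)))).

3

depth(g(c4)) = 1 + depth(c4) = 1 + 0 = 1
depth(h(g(c4))) = 1 + depth(g(c4)) = 1 + 1 = 2
depth(h(h(g(c4)))) = 1 + depth(h(g(c4))) = 1 + 2 = 3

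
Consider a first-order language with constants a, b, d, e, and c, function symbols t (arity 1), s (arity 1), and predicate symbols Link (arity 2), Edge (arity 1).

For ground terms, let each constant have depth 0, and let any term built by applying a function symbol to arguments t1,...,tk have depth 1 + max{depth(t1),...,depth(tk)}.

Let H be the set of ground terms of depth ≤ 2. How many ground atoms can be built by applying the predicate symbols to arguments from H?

1260

First count ground terms of depth ≤ 2.
Let N_k = |{terms of depth ≤ k}|. Then N_0 = 5 and N_k = 5 + N_{k-1} + N_{k-1} for k ≥ 1 (one summand per function symbol, arity giving the exponent).
N_0 = 5
N_1 = 5 + 5 + 5 = 15
N_2 = 5 + 15 + 15 = 35
So |H| = 35.
Ground atoms are formed by filling each argument slot of a predicate with a term from H, so an r-ary predicate gives |H|^r atoms:
  Link: 35^2 = 1225;  Edge: 35
Total ground atoms: 1225 + 35 = 1260.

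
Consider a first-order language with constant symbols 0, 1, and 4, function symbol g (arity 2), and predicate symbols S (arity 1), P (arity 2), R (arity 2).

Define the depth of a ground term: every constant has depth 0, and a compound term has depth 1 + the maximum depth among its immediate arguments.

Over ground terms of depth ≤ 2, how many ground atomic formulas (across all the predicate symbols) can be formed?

43365

First count ground terms of depth ≤ 2.
Let N_k = |{terms of depth ≤ k}|. Then N_0 = 3 and N_k = 3 + N_{k-1}^2 for k ≥ 1 (one summand per function symbol, arity giving the exponent).
N_0 = 3
N_1 = 3 + 3^2 = 12
N_2 = 3 + 12^2 = 147
So |H| = 147.
Each predicate of arity r yields |H|^r ground atoms (one per choice of an r-tuple from H):
  S: 147;  P: 147^2 = 21609;  R: 147^2 = 21609
Total ground atoms: 147 + 21609 + 21609 = 43365.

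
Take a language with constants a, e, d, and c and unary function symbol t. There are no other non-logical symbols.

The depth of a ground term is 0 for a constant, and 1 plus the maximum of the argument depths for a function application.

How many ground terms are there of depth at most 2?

12

Count level by level. With function symbols t/1, the terms of depth ≤ k are the 4 constants together with each function applied to depth-≤(k−1) tuples, so N_k = 4 + N_{k-1}.
N_0 = 4
N_1 = 4 + 4 = 8
N_2 = 4 + 8 = 12
Explicitly: a, e, d, c, t(a), t(e), t(d), t(c), t(t(a)), t(t(e)), t(t(d)), t(t(c)).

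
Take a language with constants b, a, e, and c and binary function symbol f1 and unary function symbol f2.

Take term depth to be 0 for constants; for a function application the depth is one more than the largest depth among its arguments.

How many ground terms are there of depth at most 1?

24

Let N_k = |{terms of depth ≤ k}|. Then N_0 = 4 and N_k = 4 + N_{k-1}^2 + N_{k-1} for k ≥ 1 (one summand per function symbol, arity giving the exponent).
N_0 = 4
N_1 = 4 + 4^2 + 4 = 24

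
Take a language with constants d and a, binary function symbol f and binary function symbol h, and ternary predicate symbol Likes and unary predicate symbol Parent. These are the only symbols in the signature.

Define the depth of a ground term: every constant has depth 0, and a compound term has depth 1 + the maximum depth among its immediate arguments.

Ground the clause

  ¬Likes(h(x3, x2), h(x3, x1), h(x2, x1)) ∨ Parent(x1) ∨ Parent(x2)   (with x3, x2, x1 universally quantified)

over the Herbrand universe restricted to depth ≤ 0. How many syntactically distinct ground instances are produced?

Ground terms of depth ≤ 0:
  Let N_k = |{terms of depth ≤ k}|. Then N_0 = 2 and N_k = 2 + N_{k-1}^2 + N_{k-1}^2 for k ≥ 1 (one summand per function symbol, arity giving the exponent).
  N_0 = 2
  Explicitly: d, a.
So there are 2 ground terms available for substitution.
Each of x3, x2, x1 ranges independently over the available ground terms, and distinct assignments produce distinct instances.
Number of ground instances = 2^3 = 8.

8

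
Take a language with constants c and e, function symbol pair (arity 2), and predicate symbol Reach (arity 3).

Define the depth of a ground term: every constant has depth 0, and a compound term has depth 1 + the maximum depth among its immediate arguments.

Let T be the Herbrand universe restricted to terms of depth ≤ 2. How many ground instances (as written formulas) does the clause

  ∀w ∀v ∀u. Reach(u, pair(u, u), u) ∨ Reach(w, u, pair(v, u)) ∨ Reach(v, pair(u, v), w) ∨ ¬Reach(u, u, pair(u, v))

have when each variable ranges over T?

Ground terms of depth ≤ 2:
  Let N_k = |{terms of depth ≤ k}|. Then N_0 = 2 and N_k = 2 + N_{k-1}^2 for k ≥ 1 (one summand per function symbol, arity giving the exponent).
  N_0 = 2
  N_1 = 2 + 2^2 = 6
  N_2 = 2 + 6^2 = 38
So there are 38 ground terms available for substitution.
Each of w, v, u ranges independently over the available ground terms, and distinct assignments produce distinct instances.
Number of ground instances = 38^3 = 54872.

54872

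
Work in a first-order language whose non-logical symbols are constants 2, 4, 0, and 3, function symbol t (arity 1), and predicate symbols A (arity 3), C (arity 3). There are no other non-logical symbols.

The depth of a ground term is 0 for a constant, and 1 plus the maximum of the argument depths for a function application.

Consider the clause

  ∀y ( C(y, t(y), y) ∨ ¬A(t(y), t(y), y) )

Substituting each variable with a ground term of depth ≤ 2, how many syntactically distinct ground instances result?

12

Ground terms of depth ≤ 2:
  Let N_k = |{terms of depth ≤ k}|. Then N_0 = 4 and N_k = 4 + N_{k-1} for k ≥ 1 (one summand per function symbol, arity giving the exponent).
  N_0 = 4
  N_1 = 4 + 4 = 8
  N_2 = 4 + 8 = 12
So there are 12 ground terms available for substitution.
The clause has 1 distinct variable (y), which appears in the body. In the free term algebra distinct substitutions yield syntactically distinct ground instances.
Number of ground instances = 12.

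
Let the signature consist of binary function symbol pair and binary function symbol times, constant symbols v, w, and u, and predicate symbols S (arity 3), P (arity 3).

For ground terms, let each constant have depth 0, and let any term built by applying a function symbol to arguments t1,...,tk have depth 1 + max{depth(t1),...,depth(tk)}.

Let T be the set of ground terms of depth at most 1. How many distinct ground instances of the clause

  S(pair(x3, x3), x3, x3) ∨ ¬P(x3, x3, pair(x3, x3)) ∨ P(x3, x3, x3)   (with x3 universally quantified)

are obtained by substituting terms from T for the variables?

21

Ground terms of depth ≤ 1:
  Write N_k for the number of ground terms of depth ≤ k. A term of depth ≤ k is either a constant or a function symbol applied to arguments of depth ≤ k−1, so N_k = 3 + N_{k-1}^2 + N_{k-1}^2.
  N_0 = 3
  N_1 = 3 + 3^2 + 3^2 = 21
So there are 21 ground terms available for substitution.
The variable x3 ranges independently over the available ground terms, and distinct assignments produce distinct instances.
Number of ground instances = 21.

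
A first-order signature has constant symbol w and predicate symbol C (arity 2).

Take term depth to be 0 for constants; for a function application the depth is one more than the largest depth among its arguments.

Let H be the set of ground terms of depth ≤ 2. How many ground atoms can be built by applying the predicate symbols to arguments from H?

1

First count ground terms of depth ≤ 2.
With no function symbols every ground term is a constant, so there is exactly 1 ground term at every depth bound.
N_0 = 1
N_1 = 1
N_2 = 1
So |H| = 1.
For each predicate symbol, the number of ground atoms is |H| raised to its arity; summing:
  C: 1^2 = 1
Total ground atoms: 1.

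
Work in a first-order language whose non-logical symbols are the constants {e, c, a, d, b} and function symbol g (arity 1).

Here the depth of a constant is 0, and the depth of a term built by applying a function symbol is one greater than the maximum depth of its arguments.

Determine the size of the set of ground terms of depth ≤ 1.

If N_k denotes the number of depth-≤k ground terms, the 5 constants give N_0 = 5, and each function symbol of arity r contributes N_{k-1}^r new terms at level k: N_k = 5 + N_{k-1}.
N_0 = 5
N_1 = 5 + 5 = 10
Explicitly: e, c, a, d, b, g(e), g(c), g(a), g(d), g(b).

10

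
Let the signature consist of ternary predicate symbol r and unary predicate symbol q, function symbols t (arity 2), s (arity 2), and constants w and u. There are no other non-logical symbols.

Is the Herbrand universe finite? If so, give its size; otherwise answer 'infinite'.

infinite

The signature has at least one function symbol (t, arity 2) and at least one constant (w).
Iterating t gives infinitely many distinct ground terms: w, t(w, w), t(t(w, w), t(w, w)), ...
So the Herbrand universe is infinite.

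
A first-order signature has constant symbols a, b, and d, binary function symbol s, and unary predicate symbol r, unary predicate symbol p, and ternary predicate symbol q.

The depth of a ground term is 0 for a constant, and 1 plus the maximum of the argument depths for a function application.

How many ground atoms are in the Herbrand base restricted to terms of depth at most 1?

1752

First count ground terms of depth ≤ 1.
Write N_k for the number of ground terms of depth ≤ k. A term of depth ≤ k is either a constant or a function symbol applied to arguments of depth ≤ k−1, so N_k = 3 + N_{k-1}^2.
N_0 = 3
N_1 = 3 + 3^2 = 12
So |H| = 12.
For each predicate symbol, the number of ground atoms is |H| raised to its arity; summing:
  r: 12;  p: 12;  q: 12^3 = 1728
Total ground atoms: 12 + 12 + 1728 = 1752.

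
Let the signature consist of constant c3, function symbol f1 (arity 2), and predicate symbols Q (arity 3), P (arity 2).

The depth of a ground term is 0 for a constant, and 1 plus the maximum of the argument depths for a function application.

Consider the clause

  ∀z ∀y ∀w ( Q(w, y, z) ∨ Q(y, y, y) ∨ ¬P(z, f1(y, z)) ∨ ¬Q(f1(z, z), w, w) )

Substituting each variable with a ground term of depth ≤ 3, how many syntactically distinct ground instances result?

17576

Ground terms of depth ≤ 3:
  Write N_k for the number of ground terms of depth ≤ k. A term of depth ≤ k is either a constant or a function symbol applied to arguments of depth ≤ k−1, so N_k = 1 + N_{k-1}^2.
  N_0 = 1
  N_1 = 1 + 1^2 = 2
  N_2 = 1 + 2^2 = 5
  N_3 = 1 + 5^2 = 26
So there are 26 ground terms available for substitution.
Each of z, y, w ranges independently over the available ground terms, and distinct assignments produce distinct instances.
Number of ground instances = 26^3 = 17576.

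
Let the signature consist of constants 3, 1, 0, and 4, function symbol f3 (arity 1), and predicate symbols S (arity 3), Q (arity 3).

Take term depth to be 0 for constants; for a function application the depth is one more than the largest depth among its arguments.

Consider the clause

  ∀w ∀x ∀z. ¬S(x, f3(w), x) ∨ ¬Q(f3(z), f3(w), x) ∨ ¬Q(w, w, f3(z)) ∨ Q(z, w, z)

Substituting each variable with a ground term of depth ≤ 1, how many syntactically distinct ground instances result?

Ground terms of depth ≤ 1:
  Write N_k for the number of ground terms of depth ≤ k. A term of depth ≤ k is either a constant or a function symbol applied to arguments of depth ≤ k−1, so N_k = 4 + N_{k-1}.
  N_0 = 4
  N_1 = 4 + 4 = 8
  Explicitly: 3, 1, 0, 4, f3(3), f3(1), f3(0), f3(4).
So there are 8 ground terms available for substitution.
Each of w, x, z ranges independently over the available ground terms, and distinct assignments produce distinct instances.
Number of ground instances = 8^3 = 512.

512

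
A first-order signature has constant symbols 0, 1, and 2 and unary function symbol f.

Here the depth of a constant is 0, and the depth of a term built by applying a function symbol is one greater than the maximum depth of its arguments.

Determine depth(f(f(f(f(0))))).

depth(f(0)) = 1 + depth(0) = 1 + 0 = 1
depth(f(f(0))) = 1 + depth(f(0)) = 1 + 1 = 2
depth(f(f(f(0)))) = 1 + depth(f(f(0))) = 1 + 2 = 3
depth(f(f(f(f(0))))) = 1 + depth(f(f(f(0)))) = 1 + 3 = 4

4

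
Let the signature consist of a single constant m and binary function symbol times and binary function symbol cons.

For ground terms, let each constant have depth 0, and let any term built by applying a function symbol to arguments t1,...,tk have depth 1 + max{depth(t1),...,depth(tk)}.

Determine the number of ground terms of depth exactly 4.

1044736

Let N_k count ground terms of depth at most k. Each non-constant term of depth ≤ k is some function symbol applied to depth-≤(k−1) arguments, giving N_k = 1 + N_{k-1}^2 + N_{k-1}^2.
N_0 = 1
N_1 = 1 + 1^2 + 1^2 = 3
N_2 = 1 + 3^2 + 3^2 = 19
N_3 = 1 + 19^2 + 19^2 = 723
N_4 = 1 + 723^2 + 723^2 = 1045459
Terms of depth exactly 4: N_4 − N_3 = 1045459 − 723 = 1044736.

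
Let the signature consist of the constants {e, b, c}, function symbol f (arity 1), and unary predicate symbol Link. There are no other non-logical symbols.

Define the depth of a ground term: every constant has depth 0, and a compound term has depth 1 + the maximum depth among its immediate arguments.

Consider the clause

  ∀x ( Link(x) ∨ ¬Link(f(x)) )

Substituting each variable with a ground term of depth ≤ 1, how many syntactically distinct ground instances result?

6

Ground terms of depth ≤ 1:
  Let N_k count ground terms of depth at most k. Each non-constant term of depth ≤ k is some function symbol applied to depth-≤(k−1) arguments, giving N_k = 3 + N_{k-1}.
  N_0 = 3
  N_1 = 3 + 3 = 6
So there are 6 ground terms available for substitution.
There is 1 variable to instantiate (x),  occurring in at least one literal, so different choices give different ground instances.
Number of ground instances = 6.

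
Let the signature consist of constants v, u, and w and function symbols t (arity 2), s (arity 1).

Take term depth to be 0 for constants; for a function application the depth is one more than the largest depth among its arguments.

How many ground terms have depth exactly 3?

Write N_k for the number of ground terms of depth ≤ k. A term of depth ≤ k is either a constant or a function symbol applied to arguments of depth ≤ k−1, so N_k = 3 + N_{k-1}^2 + N_{k-1}.
N_0 = 3
N_1 = 3 + 3^2 + 3 = 15
N_2 = 3 + 15^2 + 15 = 243
N_3 = 3 + 243^2 + 243 = 59295
Terms of depth exactly 3: N_3 − N_2 = 59295 − 243 = 59052.

59052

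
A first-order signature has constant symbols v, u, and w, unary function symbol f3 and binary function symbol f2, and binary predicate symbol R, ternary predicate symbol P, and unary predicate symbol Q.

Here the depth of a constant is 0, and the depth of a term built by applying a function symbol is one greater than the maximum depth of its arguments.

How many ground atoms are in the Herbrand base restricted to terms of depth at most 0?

First count ground terms of depth ≤ 0.
Write N_k for the number of ground terms of depth ≤ k. A term of depth ≤ k is either a constant or a function symbol applied to arguments of depth ≤ k−1, so N_k = 3 + N_{k-1} + N_{k-1}^2.
N_0 = 3
So |H| = 3.
Each predicate of arity r yields |H|^r ground atoms (one per choice of an r-tuple from H):
  R: 3^2 = 9;  P: 3^3 = 27;  Q: 3
Total ground atoms: 9 + 27 + 3 = 39.

39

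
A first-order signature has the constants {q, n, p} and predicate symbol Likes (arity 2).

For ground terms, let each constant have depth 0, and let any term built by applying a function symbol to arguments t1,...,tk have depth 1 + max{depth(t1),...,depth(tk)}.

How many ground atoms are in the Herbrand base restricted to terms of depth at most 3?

First count ground terms of depth ≤ 3.
With no function symbols every ground term is a constant, so there are exactly 3 ground terms at every depth bound.
N_0 = 3
N_1 = 3
N_2 = 3
N_3 = 3
So |H| = 3.
A ground atom is a predicate applied to a tuple of terms from H, so the count is the sum over predicates of |H|^arity:
  Likes: 3^2 = 9
Total ground atoms: 9.

9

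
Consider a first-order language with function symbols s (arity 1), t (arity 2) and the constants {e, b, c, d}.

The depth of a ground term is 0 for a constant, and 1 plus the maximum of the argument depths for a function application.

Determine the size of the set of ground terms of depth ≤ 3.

Let N_k = |{terms of depth ≤ k}|. Then N_0 = 4 and N_k = 4 + N_{k-1} + N_{k-1}^2 for k ≥ 1 (one summand per function symbol, arity giving the exponent).
N_0 = 4
N_1 = 4 + 4 + 4^2 = 24
N_2 = 4 + 24 + 24^2 = 604
N_3 = 4 + 604 + 604^2 = 365424

365424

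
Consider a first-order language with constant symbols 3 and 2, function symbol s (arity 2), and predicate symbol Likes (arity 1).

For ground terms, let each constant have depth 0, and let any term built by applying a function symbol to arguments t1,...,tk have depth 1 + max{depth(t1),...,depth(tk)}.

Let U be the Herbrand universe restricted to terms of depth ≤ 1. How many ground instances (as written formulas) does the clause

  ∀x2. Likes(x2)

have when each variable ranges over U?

6

Ground terms of depth ≤ 1:
  If N_k denotes the number of depth-≤k ground terms, the 2 constants give N_0 = 2, and each function symbol of arity r contributes N_{k-1}^r new terms at level k: N_k = 2 + N_{k-1}^2.
  N_0 = 2
  N_1 = 2 + 2^2 = 6
  Explicitly: 3, 2, s(3, 3), s(3, 2), s(2, 3), s(2, 2).
So there are 6 ground terms available for substitution.
The clause has 1 distinct variable (x2), which appears in the body. In the free term algebra distinct substitutions yield syntactically distinct ground instances.
Number of ground instances = 6.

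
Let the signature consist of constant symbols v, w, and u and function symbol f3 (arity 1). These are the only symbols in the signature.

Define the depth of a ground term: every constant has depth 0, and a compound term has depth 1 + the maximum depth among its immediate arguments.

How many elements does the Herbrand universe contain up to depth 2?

Let N_k count ground terms of depth at most k. Each non-constant term of depth ≤ k is some function symbol applied to depth-≤(k−1) arguments, giving N_k = 3 + N_{k-1}.
N_0 = 3
N_1 = 3 + 3 = 6
N_2 = 3 + 6 = 9
Explicitly: v, w, u, f3(v), f3(w), f3(u), f3(f3(v)), f3(f3(w)), f3(f3(u)).

9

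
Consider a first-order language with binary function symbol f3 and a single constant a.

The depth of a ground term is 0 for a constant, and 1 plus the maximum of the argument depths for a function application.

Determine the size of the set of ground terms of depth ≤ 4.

677

Write N_k for the number of ground terms of depth ≤ k. A term of depth ≤ k is either a constant or a function symbol applied to arguments of depth ≤ k−1, so N_k = 1 + N_{k-1}^2.
N_0 = 1
N_1 = 1 + 1^2 = 2
N_2 = 1 + 2^2 = 5
N_3 = 1 + 5^2 = 26
N_4 = 1 + 26^2 = 677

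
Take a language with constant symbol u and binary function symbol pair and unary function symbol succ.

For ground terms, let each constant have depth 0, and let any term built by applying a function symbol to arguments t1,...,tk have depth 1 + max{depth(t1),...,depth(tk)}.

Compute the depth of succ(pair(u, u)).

depth(pair(u, u)) = 1 + max(0, 0) = 1
depth(succ(pair(u, u))) = 1 + depth(pair(u, u)) = 1 + 1 = 2

2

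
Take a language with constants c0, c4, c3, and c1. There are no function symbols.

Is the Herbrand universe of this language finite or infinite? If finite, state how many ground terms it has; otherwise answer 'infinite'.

There are no function symbols, so every ground term is one of the 4 constants.
The Herbrand universe is {c0, c4, c3, c1}, which is finite with 4 elements.

4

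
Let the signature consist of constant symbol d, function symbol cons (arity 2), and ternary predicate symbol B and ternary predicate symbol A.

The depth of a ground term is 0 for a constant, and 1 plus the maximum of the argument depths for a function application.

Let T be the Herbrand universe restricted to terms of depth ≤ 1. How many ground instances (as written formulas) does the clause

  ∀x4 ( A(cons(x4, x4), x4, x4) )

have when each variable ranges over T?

Ground terms of depth ≤ 1:
  Let N_k = |{terms of depth ≤ k}|. Then N_0 = 1 and N_k = 1 + N_{k-1}^2 for k ≥ 1 (one summand per function symbol, arity giving the exponent).
  N_0 = 1
  N_1 = 1 + 1^2 = 2
  Explicitly: d, cons(d, d).
So there are 2 ground terms available for substitution.
There is 1 variable to instantiate (x4),  occurring in at least one literal, so different choices give different ground instances.
Number of ground instances = 2.

2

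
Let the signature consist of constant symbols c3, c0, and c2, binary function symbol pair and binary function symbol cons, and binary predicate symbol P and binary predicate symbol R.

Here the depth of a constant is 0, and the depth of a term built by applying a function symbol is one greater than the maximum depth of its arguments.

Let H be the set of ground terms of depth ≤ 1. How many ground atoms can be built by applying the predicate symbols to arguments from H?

882

First count ground terms of depth ≤ 1.
Count level by level. With function symbols pair/2, cons/2, the terms of depth ≤ k are the 3 constants together with each function applied to depth-≤(k−1) tuples, so N_k = 3 + N_{k-1}^2 + N_{k-1}^2.
N_0 = 3
N_1 = 3 + 3^2 + 3^2 = 21
So |H| = 21.
Ground atoms are formed by filling each argument slot of a predicate with a term from H, so an r-ary predicate gives |H|^r atoms:
  P: 21^2 = 441;  R: 21^2 = 441
Total ground atoms: 441 + 441 = 882.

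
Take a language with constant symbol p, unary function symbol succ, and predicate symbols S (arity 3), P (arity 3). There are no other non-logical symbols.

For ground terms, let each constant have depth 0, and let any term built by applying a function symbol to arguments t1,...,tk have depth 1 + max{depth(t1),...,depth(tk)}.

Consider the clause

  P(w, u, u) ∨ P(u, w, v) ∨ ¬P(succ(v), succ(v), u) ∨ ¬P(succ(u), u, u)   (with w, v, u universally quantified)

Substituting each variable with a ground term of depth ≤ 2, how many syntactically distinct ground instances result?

27

Ground terms of depth ≤ 2:
  Write N_k for the number of ground terms of depth ≤ k. A term of depth ≤ k is either a constant or a function symbol applied to arguments of depth ≤ k−1, so N_k = 1 + N_{k-1}.
  N_0 = 1
  N_1 = 1 + 1 = 2
  N_2 = 1 + 2 = 3
  Explicitly: p, succ(p), succ(succ(p)).
So there are 3 ground terms available for substitution.
There are 3 variables to instantiate (w, v, u), each occurring in at least one literal, so different choices give different ground instances.
Number of ground instances = 3^3 = 27.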